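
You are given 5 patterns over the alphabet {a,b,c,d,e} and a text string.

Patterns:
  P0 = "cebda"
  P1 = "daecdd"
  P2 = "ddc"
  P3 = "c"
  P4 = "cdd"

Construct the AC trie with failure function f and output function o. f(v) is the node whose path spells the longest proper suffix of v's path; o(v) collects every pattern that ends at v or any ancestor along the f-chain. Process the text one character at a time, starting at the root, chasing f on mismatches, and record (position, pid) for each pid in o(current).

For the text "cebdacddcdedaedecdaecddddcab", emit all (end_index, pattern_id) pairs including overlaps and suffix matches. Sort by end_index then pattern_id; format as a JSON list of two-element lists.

Build automaton:
Trie nodes:
  0='ε' goto c→1 d→6
  1='c' goto d→14 e→2  [P3 ends]
  2='ce' goto b→3
  3='ceb' goto d→4
  4='cebd' goto a→5
  5='cebda' goto ·  [P0 ends]
  6='d' goto a→7 d→12
  7='da' goto e→8
  8='dae' goto c→9
  9='daec' goto d→10
  10='daecd' goto d→11
  11='daecdd' goto ·  [P1 ends]
  12='dd' goto c→13
  13='ddc' goto ·  [P2 ends]
  14='cd' goto d→15
  15='cdd' goto ·  [P4 ends]

BFS fail/out derivation:
  fail(1) 'c': from fail(0)=0 chase 'c': 0 ⇒ 0;  out={3}∪out(0)={3}
  fail(6) 'd': from fail(0)=0 chase 'd': 0 ⇒ 0;  out=∅∪out(0)=∅
  fail(2) 'ce': from fail(1)=0 chase 'e': 0 ⇒ 0;  out=∅∪out(0)=∅
  fail(7) 'da': from fail(6)=0 chase 'a': 0 ⇒ 0;  out=∅∪out(0)=∅
  fail(12) 'dd': from fail(6)=0 chase 'd': 0 ⇒ 6;  out=∅∪out(6)=∅
  fail(14) 'cd': from fail(1)=0 chase 'd': 0 ⇒ 6;  out=∅∪out(6)=∅
  fail(3) 'ceb': from fail(2)=0 chase 'b': 0 ⇒ 0;  out=∅∪out(0)=∅
  fail(8) 'dae': from fail(7)=0 chase 'e': 0 ⇒ 0;  out=∅∪out(0)=∅
  fail(13) 'ddc': from fail(12)=6 chase 'c': 6→0 ⇒ 1;  out={2}∪out(1)={2,3}
  fail(15) 'cdd': from fail(14)=6 chase 'd': 6 ⇒ 12;  out={4}∪out(12)={4}
  fail(4) 'cebd': from fail(3)=0 chase 'd': 0 ⇒ 6;  out=∅∪out(6)=∅
  fail(9) 'daec': from fail(8)=0 chase 'c': 0 ⇒ 1;  out=∅∪out(1)={3}
  fail(5) 'cebda': from fail(4)=6 chase 'a': 6 ⇒ 7;  out={0}∪out(7)={0}
  fail(10) 'daecd': from fail(9)=1 chase 'd': 1 ⇒ 14;  out=∅∪out(14)=∅
  fail(11) 'daecdd': from fail(10)=14 chase 'd': 14 ⇒ 15;  out={1}∪out(15)={1,4}

Run:
i=0 'c': node 0→1  emit P3@[0:0]
i=1 'e': node 1→2
i=2 'b': node 2→3
i=3 'd': node 3→4
i=4 'a': node 4→5  emit P0@[0:4]
i=5 'c': node 5→1 (via fail)  emit P3@[5:5]
i=6 'd': node 1→14
i=7 'd': node 14→15  emit P4@[5:7]
i=8 'c': node 15→13 (via fail)  emit P2@[6:8],P3@[8:8]
i=9 'd': node 13→14 (via fail)
i=10 'e': node 14→0 (via fail)
i=11 'd': node 0→6
i=12 'a': node 6→7
i=13 'e': node 7→8
i=14 'd': node 8→6 (via fail)
i=15 'e': node 6→0 (via fail)
i=16 'c': node 0→1  emit P3@[16:16]
i=17 'd': node 1→14
i=18 'a': node 14→7 (via fail)
i=19 'e': node 7→8
i=20 'c': node 8→9  emit P3@[20:20]
i=21 'd': node 9→10
i=22 'd': node 10→11  emit P1@[17:22],P4@[20:22]
i=23 'd': node 11→12 (via fail)
i=24 'd': node 12→12 (via fail)
i=25 'c': node 12→13  emit P2@[23:25],P3@[25:25]
i=26 'a': node 13→0 (via fail)
i=27 'b': node 0→0

All matches (sorted): [[0,3],[4,0],[5,3],[7,4],[8,2],[8,3],[16,3],[20,3],[22,1],[22,4],[25,2],[25,3]]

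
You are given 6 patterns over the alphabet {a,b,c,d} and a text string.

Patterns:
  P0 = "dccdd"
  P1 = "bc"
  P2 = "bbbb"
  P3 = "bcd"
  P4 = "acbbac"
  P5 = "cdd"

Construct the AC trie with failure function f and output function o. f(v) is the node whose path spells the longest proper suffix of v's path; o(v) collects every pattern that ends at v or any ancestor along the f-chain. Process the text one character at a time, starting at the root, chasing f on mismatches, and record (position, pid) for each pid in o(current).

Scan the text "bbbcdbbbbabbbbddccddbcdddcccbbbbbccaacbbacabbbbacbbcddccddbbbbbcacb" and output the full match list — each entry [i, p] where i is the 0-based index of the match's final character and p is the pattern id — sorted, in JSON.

Build:
Trie nodes:
  0='ε' goto a→12 b→6 c→18 d→1
  1='d' goto c→2
  2='dc' goto c→3
  3='dcc' goto d→4
  4='dccd' goto d→5
  5='dccdd' goto ·  [P0 ends]
  6='b' goto b→8 c→7
  7='bc' goto d→11  [P1 ends]
  8='bb' goto b→9
  9='bbb' goto b→10
  10='bbbb' goto ·  [P2 ends]
  11='bcd' goto ·  [P3 ends]
  12='a' goto c→13
  13='ac' goto b→14
  14='acb' goto b→15
  15='acbb' goto a→16
  16='acbba' goto c→17
  17='acbbac' goto ·  [P4 ends]
  18='c' goto d→19
  19='cd' goto d→20
  20='cdd' goto ·  [P5 ends]

BFS fail/out derivation:
  n1('d'): parent n0 fail=0; on 'd' 0 → fail=0;  out ∅∪∅=∅
  n6('b'): parent n0 fail=0; on 'b' 0 → fail=0;  out ∅∪∅=∅
  n12('a'): parent n0 fail=0; on 'a' 0 → fail=0;  out ∅∪∅=∅
  n18('c'): parent n0 fail=0; on 'c' 0 → fail=0;  out ∅∪∅=∅
  n2('dc'): parent n1 fail=0; on 'c' 0 → fail=18;  out ∅∪∅=∅
  n7('bc'): parent n6 fail=0; on 'c' 0 → fail=18;  out {1}∪∅={1}
  n8('bb'): parent n6 fail=0; on 'b' 0 → fail=6;  out ∅∪∅=∅
  n13('ac'): parent n12 fail=0; on 'c' 0 → fail=18;  out ∅∪∅=∅
  n19('cd'): parent n18 fail=0; on 'd' 0 → fail=1;  out ∅∪∅=∅
  n3('dcc'): parent n2 fail=18; on 'c' 18→0 → fail=18;  out ∅∪∅=∅
  n9('bbb'): parent n8 fail=6; on 'b' 6 → fail=8;  out ∅∪∅=∅
  n11('bcd'): parent n7 fail=18; on 'd' 18 → fail=19;  out {3}∪∅={3}
  n14('acb'): parent n13 fail=18; on 'b' 18→0 → fail=6;  out ∅∪∅=∅
  n20('cdd'): parent n19 fail=1; on 'd' 1→0 → fail=1;  out {5}∪∅={5}
  n4('dccd'): parent n3 fail=18; on 'd' 18 → fail=19;  out ∅∪∅=∅
  n10('bbbb'): parent n9 fail=8; on 'b' 8 → fail=9;  out {2}∪∅={2}
  n15('acbb'): parent n14 fail=6; on 'b' 6 → fail=8;  out ∅∪∅=∅
  n5('dccdd'): parent n4 fail=19; on 'd' 19 → fail=20;  out {0}∪{5}={0,5}
  n16('acbba'): parent n15 fail=8; on 'a' 8→6→0 → fail=12;  out ∅∪∅=∅
  n17('acbbac'): parent n16 fail=12; on 'c' 12 → fail=13;  out {4}∪∅={4}

Scan:
[0] read 'b'  n0⇒n6
[1] read 'b'  n6⇒n8
[2] read 'b'  n8⇒n9
[3] read 'c'  n9⇒n7 (fail-walked)  emit P1@[2:3]
[4] read 'd'  n7⇒n11  emit P3@[2:4]
[5] read 'b'  n11⇒n6 (fail-walked)
[6] read 'b'  n6⇒n8
[7] read 'b'  n8⇒n9
[8] read 'b'  n9⇒n10  emit P2@[5:8]
[9] read 'a'  n10⇒n12 (fail-walked)
[10] read 'b'  n12⇒n6 (fail-walked)
[11] read 'b'  n6⇒n8
[12] read 'b'  n8⇒n9
[13] read 'b'  n9⇒n10  emit P2@[10:13]
[14] read 'd'  n10⇒n1 (fail-walked)
[15] read 'd'  n1⇒n1 (fail-walked)
[16] read 'c'  n1⇒n2
[17] read 'c'  n2⇒n3
[18] read 'd'  n3⇒n4
[19] read 'd'  n4⇒n5  emit P0@[15:19],P5@[17:19]
[20] read 'b'  n5⇒n6 (fail-walked)
[21] read 'c'  n6⇒n7  emit P1@[20:21]
[22] read 'd'  n7⇒n11  emit P3@[20:22]
[23] read 'd'  n11⇒n20 (fail-walked)  emit P5@[21:23]
[24] read 'd'  n20⇒n1 (fail-walked)
[25] read 'c'  n1⇒n2
[26] read 'c'  n2⇒n3
[27] read 'c'  n3⇒n18 (fail-walked)
[28] read 'b'  n18⇒n6 (fail-walked)
[29] read 'b'  n6⇒n8
[30] read 'b'  n8⇒n9
[31] read 'b'  n9⇒n10  emit P2@[28:31]
[32] read 'b'  n10⇒n10 (fail-walked)  emit P2@[29:32]
[33] read 'c'  n10⇒n7 (fail-walked)  emit P1@[32:33]
[34] read 'c'  n7⇒n18 (fail-walked)
[35] read 'a'  n18⇒n12 (fail-walked)
[36] read 'a'  n12⇒n12 (fail-walked)
[37] read 'c'  n12⇒n13
[38] read 'b'  n13⇒n14
[39] read 'b'  n14⇒n15
[40] read 'a'  n15⇒n16
[41] read 'c'  n16⇒n17  emit P4@[36:41]
[42] read 'a'  n17⇒n12 (fail-walked)
[43] read 'b'  n12⇒n6 (fail-walked)
[44] read 'b'  n6⇒n8
[45] read 'b'  n8⇒n9
[46] read 'b'  n9⇒n10  emit P2@[43:46]
[47] read 'a'  n10⇒n12 (fail-walked)
[48] read 'c'  n12⇒n13
[49] read 'b'  n13⇒n14
[50] read 'b'  n14⇒n15
[51] read 'c'  n15⇒n7 (fail-walked)  emit P1@[50:51]
[52] read 'd'  n7⇒n11  emit P3@[50:52]
[53] read 'd'  n11⇒n20 (fail-walked)  emit P5@[51:53]
[54] read 'c'  n20⇒n2 (fail-walked)
[55] read 'c'  n2⇒n3
[56] read 'd'  n3⇒n4
[57] read 'd'  n4⇒n5  emit P0@[53:57],P5@[55:57]
[58] read 'b'  n5⇒n6 (fail-walked)
[59] read 'b'  n6⇒n8
[60] read 'b'  n8⇒n9
[61] read 'b'  n9⇒n10  emit P2@[58:61]
[62] read 'b'  n10⇒n10 (fail-walked)  emit P2@[59:62]
[63] read 'c'  n10⇒n7 (fail-walked)  emit P1@[62:63]
[64] read 'a'  n7⇒n12 (fail-walked)
[65] read 'c'  n12⇒n13
[66] read 'b'  n13⇒n14

Result: [[3,1],[4,3],[8,2],[13,2],[19,0],[19,5],[21,1],[22,3],[23,5],[31,2],[32,2],[33,1],[41,4],[46,2],[51,1],[52,3],[53,5],[57,0],[57,5],[61,2],[62,2],[63,1]]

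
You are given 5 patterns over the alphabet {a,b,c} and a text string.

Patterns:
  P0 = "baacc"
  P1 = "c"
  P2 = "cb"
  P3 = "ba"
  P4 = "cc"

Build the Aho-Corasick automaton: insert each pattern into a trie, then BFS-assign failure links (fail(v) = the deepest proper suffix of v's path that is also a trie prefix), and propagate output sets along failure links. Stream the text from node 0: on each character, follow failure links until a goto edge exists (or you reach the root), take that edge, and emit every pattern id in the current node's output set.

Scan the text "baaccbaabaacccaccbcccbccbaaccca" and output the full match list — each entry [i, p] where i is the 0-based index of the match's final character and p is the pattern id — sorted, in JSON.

Construct AC machine:
Trie (insert patterns):
  n0 'ε': b→1 c→6
  n1 'b': a→2
  n2 'ba': a→3  [P3 ends]
  n3 'baa': c→4
  n4 'baac': c→5
  n5 'baacc': ·  [P0 ends]
  n6 'c': b→7 c→8  [P1 ends]
  n7 'cb': ·  [P2 ends]
  n8 'cc': ·  [P4 ends]

Failure links (BFS by depth):
  fail(1) 'b': from fail(0)=0 chase 'b': 0 ⇒ 0;  out=∅∪out(0)=∅
  fail(6) 'c': from fail(0)=0 chase 'c': 0 ⇒ 0;  out={1}∪out(0)={1}
  fail(2) 'ba': from fail(1)=0 chase 'a': 0 ⇒ 0;  out={3}∪out(0)={3}
  fail(7) 'cb': from fail(6)=0 chase 'b': 0 ⇒ 1;  out={2}∪out(1)={2}
  fail(8) 'cc': from fail(6)=0 chase 'c': 0 ⇒ 6;  out={4}∪out(6)={1,4}
  fail(3) 'baa': from fail(2)=0 chase 'a': 0 ⇒ 0;  out=∅∪out(0)=∅
  fail(4) 'baac': from fail(3)=0 chase 'c': 0 ⇒ 6;  out=∅∪out(6)={1}
  fail(5) 'baacc': from fail(4)=6 chase 'c': 6 ⇒ 8;  out={0}∪out(8)={0,1,4}

Text stream:
pos 0 'b': at 1
pos 1 'a': at 2  ** P3@[0:1]
pos 2 'a': at 3
pos 3 'c': at 4  ** P1@[3:3]
pos 4 'c': at 5  ** P0@[0:4],P1@[4:4],P4@[3:4]
pos 5 'b': at 7 (fail-walked)  ** P2@[4:5]
pos 6 'a': at 2 (fail-walked)  ** P3@[5:6]
pos 7 'a': at 3
pos 8 'b': at 1 (fail-walked)
pos 9 'a': at 2  ** P3@[8:9]
pos 10 'a': at 3
pos 11 'c': at 4  ** P1@[11:11]
pos 12 'c': at 5  ** P0@[8:12],P1@[12:12],P4@[11:12]
pos 13 'c': at 8 (fail-walked)  ** P1@[13:13],P4@[12:13]
pos 14 'a': at 0 (fail-walked)
pos 15 'c': at 6  ** P1@[15:15]
pos 16 'c': at 8  ** P1@[16:16],P4@[15:16]
pos 17 'b': at 7 (fail-walked)  ** P2@[16:17]
pos 18 'c': at 6 (fail-walked)  ** P1@[18:18]
pos 19 'c': at 8  ** P1@[19:19],P4@[18:19]
pos 20 'c': at 8 (fail-walked)  ** P1@[20:20],P4@[19:20]
pos 21 'b': at 7 (fail-walked)  ** P2@[20:21]
pos 22 'c': at 6 (fail-walked)  ** P1@[22:22]
pos 23 'c': at 8  ** P1@[23:23],P4@[22:23]
pos 24 'b': at 7 (fail-walked)  ** P2@[23:24]
pos 25 'a': at 2 (fail-walked)  ** P3@[24:25]
pos 26 'a': at 3
pos 27 'c': at 4  ** P1@[27:27]
pos 28 'c': at 5  ** P0@[24:28],P1@[28:28],P4@[27:28]
pos 29 'c': at 8 (fail-walked)  ** P1@[29:29],P4@[28:29]
pos 30 'a': at 0 (fail-walked)

Matches: [[1,3],[3,1],[4,0],[4,1],[4,4],[5,2],[6,3],[9,3],[11,1],[12,0],[12,1],[12,4],[13,1],[13,4],[15,1],[16,1],[16,4],[17,2],[18,1],[19,1],[19,4],[20,1],[20,4],[21,2],[22,1],[23,1],[23,4],[24,2],[25,3],[27,1],[28,0],[28,1],[28,4],[29,1],[29,4]]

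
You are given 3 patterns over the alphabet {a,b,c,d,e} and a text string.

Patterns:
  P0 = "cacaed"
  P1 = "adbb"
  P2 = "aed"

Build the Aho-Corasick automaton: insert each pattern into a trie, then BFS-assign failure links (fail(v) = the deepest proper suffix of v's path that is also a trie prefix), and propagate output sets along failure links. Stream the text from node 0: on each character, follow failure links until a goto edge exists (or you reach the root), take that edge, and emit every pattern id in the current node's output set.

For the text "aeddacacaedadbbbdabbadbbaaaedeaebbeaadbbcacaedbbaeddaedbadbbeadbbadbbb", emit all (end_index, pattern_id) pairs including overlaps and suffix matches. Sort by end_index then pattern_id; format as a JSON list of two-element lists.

Build automaton:
Trie nodes:
  n0 'ε': a→7 c→1
  n1 'c': a→2
  n2 'ca': c→3
  n3 'cac': a→4
  n4 'caca': e→5
  n5 'cacae': d→6
  n6 'cacaed': ·  ←P0
  n7 'a': d→8 e→11
  n8 'ad': b→9
  n9 'adb': b→10
  n10 'adbb': ·  ←P1
  n11 'ae': d→12
  n12 'aed': ·  ←P2

Failure links (BFS by depth):
  n1('c'): parent n0 fail=0; on 'c' 0 → fail=0;  out ∅∪∅=∅
  n7('a'): parent n0 fail=0; on 'a' 0 → fail=0;  out ∅∪∅=∅
  n2('ca'): parent n1 fail=0; on 'a' 0 → fail=7;  out ∅∪∅=∅
  n8('ad'): parent n7 fail=0; on 'd' 0 → fail=0;  out ∅∪∅=∅
  n11('ae'): parent n7 fail=0; on 'e' 0 → fail=0;  out ∅∪∅=∅
  n3('cac'): parent n2 fail=7; on 'c' 7→0 → fail=1;  out ∅∪∅=∅
  n9('adb'): parent n8 fail=0; on 'b' 0 → fail=0;  out ∅∪∅=∅
  n12('aed'): parent n11 fail=0; on 'd' 0 → fail=0;  out {2}∪∅={2}
  n4('caca'): parent n3 fail=1; on 'a' 1 → fail=2;  out ∅∪∅=∅
  n10('adbb'): parent n9 fail=0; on 'b' 0 → fail=0;  out {1}∪∅={1}
  n5('cacae'): parent n4 fail=2; on 'e' 2→7 → fail=11;  out ∅∪∅=∅
  n6('cacaed'): parent n5 fail=11; on 'd' 11 → fail=12;  out {0}∪{2}={0,2}

Scan:
i=0 'a': node 0→7
i=1 'e': node 7→11
i=2 'd': node 11→12  → match P2@[0:2]
i=3 'd': node 12→0 ·f
i=4 'a': node 0→7
i=5 'c': node 7→1 ·f
i=6 'a': node 1→2
i=7 'c': node 2→3
i=8 'a': node 3→4
i=9 'e': node 4→5
i=10 'd': node 5→6  → match P0@[5:10],P2@[8:10]
i=11 'a': node 6→7 ·f
i=12 'd': node 7→8
i=13 'b': node 8→9
i=14 'b': node 9→10  → match P1@[11:14]
i=15 'b': node 10→0 ·f
i=16 'd': node 0→0
i=17 'a': node 0→7
i=18 'b': node 7→0 ·f
i=19 'b': node 0→0
i=20 'a': node 0→7
i=21 'd': node 7→8
i=22 'b': node 8→9
i=23 'b': node 9→10  → match P1@[20:23]
i=24 'a': node 10→7 ·f
i=25 'a': node 7→7 ·f
i=26 'a': node 7→7 ·f
i=27 'e': node 7→11
i=28 'd': node 11→12  → match P2@[26:28]
i=29 'e': node 12→0 ·f
i=30 'a': node 0→7
i=31 'e': node 7→11
i=32 'b': node 11→0 ·f
i=33 'b': node 0→0
i=34 'e': node 0→0
i=35 'a': node 0→7
i=36 'a': node 7→7 ·f
i=37 'd': node 7→8
i=38 'b': node 8→9
i=39 'b': node 9→10  → match P1@[36:39]
i=40 'c': node 10→1 ·f
i=41 'a': node 1→2
i=42 'c': node 2→3
i=43 'a': node 3→4
i=44 'e': node 4→5
i=45 'd': node 5→6  → match P0@[40:45],P2@[43:45]
i=46 'b': node 6→0 ·f
i=47 'b': node 0→0
i=48 'a': node 0→7
i=49 'e': node 7→11
i=50 'd': node 11→12  → match P2@[48:50]
i=51 'd': node 12→0 ·f
i=52 'a': node 0→7
i=53 'e': node 7→11
i=54 'd': node 11→12  → match P2@[52:54]
i=55 'b': node 12→0 ·f
i=56 'a': node 0→7
i=57 'd': node 7→8
i=58 'b': node 8→9
i=59 'b': node 9→10  → match P1@[56:59]
i=60 'e': node 10→0 ·f
i=61 'a': node 0→7
i=62 'd': node 7→8
i=63 'b': node 8→9
i=64 'b': node 9→10  → match P1@[61:64]
i=65 'a': node 10→7 ·f
i=66 'd': node 7→8
i=67 'b': node 8→9
i=68 'b': node 9→10  → match P1@[65:68]
i=69 'b': node 10→0 ·f

All matches (sorted): [[2,2],[10,0],[10,2],[14,1],[23,1],[28,2],[39,1],[45,0],[45,2],[50,2],[54,2],[59,1],[64,1],[68,1]]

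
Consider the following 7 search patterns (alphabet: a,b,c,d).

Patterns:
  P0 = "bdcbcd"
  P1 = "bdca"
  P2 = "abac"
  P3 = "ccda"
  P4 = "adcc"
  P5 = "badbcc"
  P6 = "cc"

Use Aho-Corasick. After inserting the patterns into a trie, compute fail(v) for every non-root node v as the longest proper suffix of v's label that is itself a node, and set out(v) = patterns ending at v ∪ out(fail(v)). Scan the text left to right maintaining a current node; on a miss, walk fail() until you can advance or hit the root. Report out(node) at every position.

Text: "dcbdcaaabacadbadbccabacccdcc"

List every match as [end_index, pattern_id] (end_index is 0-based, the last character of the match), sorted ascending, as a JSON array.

Construct AC machine:
Trie (insert patterns):
  0='ε' goto a→8 b→1 c→12
  1='b' goto a→19 d→2
  2='bd' goto c→3
  3='bdc' goto a→7 b→4
  4='bdcb' goto c→5
  5='bdcbc' goto d→6
  6='bdcbcd' goto ·  ←P0
  7='bdca' goto ·  ←P1
  8='a' goto b→9 d→16
  9='ab' goto a→10
  10='aba' goto c→11
  11='abac' goto ·  ←P2
  12='c' goto c→13
  13='cc' goto d→14  ←P6
  14='ccd' goto a→15
  15='ccda' goto ·  ←P3
  16='ad' goto c→17
  17='adc' goto c→18
  18='adcc' goto ·  ←P4
  19='ba' goto d→20
  20='bad' goto b→21
  21='badb' goto c→22
  22='badbc' goto c→23
  23='badbcc' goto ·  ←P5

BFS fail/out derivation:
  n1('b'): parent n0 fail=0; on 'b' 0 → fail=0;  out ∅∪∅=∅
  n8('a'): parent n0 fail=0; on 'a' 0 → fail=0;  out ∅∪∅=∅
  n12('c'): parent n0 fail=0; on 'c' 0 → fail=0;  out ∅∪∅=∅
  n2('bd'): parent n1 fail=0; on 'd' 0 → fail=0;  out ∅∪∅=∅
  n9('ab'): parent n8 fail=0; on 'b' 0 → fail=1;  out ∅∪∅=∅
  n13('cc'): parent n12 fail=0; on 'c' 0 → fail=12;  out {6}∪∅={6}
  n16('ad'): parent n8 fail=0; on 'd' 0 → fail=0;  out ∅∪∅=∅
  n19('ba'): parent n1 fail=0; on 'a' 0 → fail=8;  out ∅∪∅=∅
  n3('bdc'): parent n2 fail=0; on 'c' 0 → fail=12;  out ∅∪∅=∅
  n10('aba'): parent n9 fail=1; on 'a' 1 → fail=19;  out ∅∪∅=∅
  n14('ccd'): parent n13 fail=12; on 'd' 12→0 → fail=0;  out ∅∪∅=∅
  n17('adc'): parent n16 fail=0; on 'c' 0 → fail=12;  out ∅∪∅=∅
  n20('bad'): parent n19 fail=8; on 'd' 8 → fail=16;  out ∅∪∅=∅
  n4('bdcb'): parent n3 fail=12; on 'b' 12→0 → fail=1;  out ∅∪∅=∅
  n7('bdca'): parent n3 fail=12; on 'a' 12→0 → fail=8;  out {1}∪∅={1}
  n11('abac'): parent n10 fail=19; on 'c' 19→8→0 → fail=12;  out {2}∪∅={2}
  n15('ccda'): parent n14 fail=0; on 'a' 0 → fail=8;  out {3}∪∅={3}
  n18('adcc'): parent n17 fail=12; on 'c' 12 → fail=13;  out {4}∪{6}={4,6}
  n21('badb'): parent n20 fail=16; on 'b' 16→0 → fail=1;  out ∅∪∅=∅
  n5('bdcbc'): parent n4 fail=1; on 'c' 1→0 → fail=12;  out ∅∪∅=∅
  n22('badbc'): parent n21 fail=1; on 'c' 1→0 → fail=12;  out ∅∪∅=∅
  n6('bdcbcd'): parent n5 fail=12; on 'd' 12→0 → fail=0;  out {0}∪∅={0}
  n23('badbcc'): parent n22 fail=12; on 'c' 12 → fail=13;  out {5}∪{6}={5,6}

Scan:
[0] read 'd'  n0⇒n0
[1] read 'c'  n0⇒n12
[2] read 'b'  n12⇒n1 (via fail)
[3] read 'd'  n1⇒n2
[4] read 'c'  n2⇒n3
[5] read 'a'  n3⇒n7  → match P1@[2:5]
[6] read 'a'  n7⇒n8 (via fail)
[7] read 'a'  n8⇒n8 (via fail)
[8] read 'b'  n8⇒n9
[9] read 'a'  n9⇒n10
[10] read 'c'  n10⇒n11  → match P2@[7:10]
[11] read 'a'  n11⇒n8 (via fail)
[12] read 'd'  n8⇒n16
[13] read 'b'  n16⇒n1 (via fail)
[14] read 'a'  n1⇒n19
[15] read 'd'  n19⇒n20
[16] read 'b'  n20⇒n21
[17] read 'c'  n21⇒n22
[18] read 'c'  n22⇒n23  → match P5@[13:18],P6@[17:18]
[19] read 'a'  n23⇒n8 (via fail)
[20] read 'b'  n8⇒n9
[21] read 'a'  n9⇒n10
[22] read 'c'  n10⇒n11  → match P2@[19:22]
[23] read 'c'  n11⇒n13 (via fail)  → match P6@[22:23]
[24] read 'c'  n13⇒n13 (via fail)  → match P6@[23:24]
[25] read 'd'  n13⇒n14
[26] read 'c'  n14⇒n12 (via fail)
[27] read 'c'  n12⇒n13  → match P6@[26:27]

Matches: [[5,1],[10,2],[18,5],[18,6],[22,2],[23,6],[24,6],[27,6]]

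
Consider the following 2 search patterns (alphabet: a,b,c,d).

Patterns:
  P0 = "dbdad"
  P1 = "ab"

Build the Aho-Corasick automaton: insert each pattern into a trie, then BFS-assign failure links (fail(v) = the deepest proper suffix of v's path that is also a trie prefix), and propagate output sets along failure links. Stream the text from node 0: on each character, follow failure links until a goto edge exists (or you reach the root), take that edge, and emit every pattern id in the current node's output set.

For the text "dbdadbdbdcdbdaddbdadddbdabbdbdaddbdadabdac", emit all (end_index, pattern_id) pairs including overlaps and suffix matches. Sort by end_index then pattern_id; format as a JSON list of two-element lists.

Build:
Trie nodes:
  0='ε' goto a→6 d→1
  1='d' goto b→2
  2='db' goto d→3
  3='dbd' goto a→4
  4='dbda' goto d→5
  5='dbdad' goto ·  ←P0
  6='a' goto b→7
  7='ab' goto ·  ←P1

Failure links (BFS by depth):
  fail(1) 'd': from fail(0)=0 chase 'd': 0 ⇒ 0;  out=∅∪out(0)=∅
  fail(6) 'a': from fail(0)=0 chase 'a': 0 ⇒ 0;  out=∅∪out(0)=∅
  fail(2) 'db': from fail(1)=0 chase 'b': 0 ⇒ 0;  out=∅∪out(0)=∅
  fail(7) 'ab': from fail(6)=0 chase 'b': 0 ⇒ 0;  out={1}∪out(0)={1}
  fail(3) 'dbd': from fail(2)=0 chase 'd': 0 ⇒ 1;  out=∅∪out(1)=∅
  fail(4) 'dbda': from fail(3)=1 chase 'a': 1→0 ⇒ 6;  out=∅∪out(6)=∅
  fail(5) 'dbdad': from fail(4)=6 chase 'd': 6→0 ⇒ 1;  out={0}∪out(1)={0}

Text stream:
i=0 'd': node 0→1
i=1 'b': node 1→2
i=2 'd': node 2→3
i=3 'a': node 3→4
i=4 'd': node 4→5  → match P0@[0:4]
i=5 'b': node 5→2 ·f
i=6 'd': node 2→3
i=7 'b': node 3→2 ·f
i=8 'd': node 2→3
i=9 'c': node 3→0 ·f
i=10 'd': node 0→1
i=11 'b': node 1→2
i=12 'd': node 2→3
i=13 'a': node 3→4
i=14 'd': node 4→5  → match P0@[10:14]
i=15 'd': node 5→1 ·f
i=16 'b': node 1→2
i=17 'd': node 2→3
i=18 'a': node 3→4
i=19 'd': node 4→5  → match P0@[15:19]
i=20 'd': node 5→1 ·f
i=21 'd': node 1→1 ·f
i=22 'b': node 1→2
i=23 'd': node 2→3
i=24 'a': node 3→4
i=25 'b': node 4→7 ·f  → match P1@[24:25]
i=26 'b': node 7→0 ·f
i=27 'd': node 0→1
i=28 'b': node 1→2
i=29 'd': node 2→3
i=30 'a': node 3→4
i=31 'd': node 4→5  → match P0@[27:31]
i=32 'd': node 5→1 ·f
i=33 'b': node 1→2
i=34 'd': node 2→3
i=35 'a': node 3→4
i=36 'd': node 4→5  → match P0@[32:36]
i=37 'a': node 5→6 ·f
i=38 'b': node 6→7  → match P1@[37:38]
i=39 'd': node 7→1 ·f
i=40 'a': node 1→6 ·f
i=41 'c': node 6→0 ·f

Result: [[4,0],[14,0],[19,0],[25,1],[31,0],[36,0],[38,1]]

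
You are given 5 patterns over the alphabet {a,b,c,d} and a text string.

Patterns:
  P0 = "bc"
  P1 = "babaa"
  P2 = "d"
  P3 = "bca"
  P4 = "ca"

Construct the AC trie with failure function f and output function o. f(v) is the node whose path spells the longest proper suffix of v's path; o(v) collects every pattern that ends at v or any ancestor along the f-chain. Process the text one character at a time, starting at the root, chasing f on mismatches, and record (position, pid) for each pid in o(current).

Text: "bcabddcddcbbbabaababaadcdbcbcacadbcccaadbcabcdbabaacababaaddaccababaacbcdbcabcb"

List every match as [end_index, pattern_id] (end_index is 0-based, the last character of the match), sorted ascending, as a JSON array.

Build automaton:
Trie (insert patterns):
  0='ε' goto b→1 c→9 d→7
  1='b' goto a→3 c→2
  2='bc' goto a→8  [P0 ends]
  3='ba' goto b→4
  4='bab' goto a→5
  5='baba' goto a→6
  6='babaa' goto ·  [P1 ends]
  7='d' goto ·  [P2 ends]
  8='bca' goto ·  [P3 ends]
  9='c' goto a→10
  10='ca' goto ·  [P4 ends]

BFS fail/out derivation:
  fail(1) 'b': from fail(0)=0 chase 'b': 0 ⇒ 0;  out=∅∪out(0)=∅
  fail(7) 'd': from fail(0)=0 chase 'd': 0 ⇒ 0;  out={2}∪out(0)={2}
  fail(9) 'c': from fail(0)=0 chase 'c': 0 ⇒ 0;  out=∅∪out(0)=∅
  fail(2) 'bc': from fail(1)=0 chase 'c': 0 ⇒ 9;  out={0}∪out(9)={0}
  fail(3) 'ba': from fail(1)=0 chase 'a': 0 ⇒ 0;  out=∅∪out(0)=∅
  fail(10) 'ca': from fail(9)=0 chase 'a': 0 ⇒ 0;  out={4}∪out(0)={4}
  fail(4) 'bab': from fail(3)=0 chase 'b': 0 ⇒ 1;  out=∅∪out(1)=∅
  fail(8) 'bca': from fail(2)=9 chase 'a': 9 ⇒ 10;  out={3}∪out(10)={3,4}
  fail(5) 'baba': from fail(4)=1 chase 'a': 1 ⇒ 3;  out=∅∪out(3)=∅
  fail(6) 'babaa': from fail(5)=3 chase 'a': 3→0 ⇒ 0;  out={1}∪out(0)={1}

Scan:
[0] read 'b'  n0⇒n1
[1] read 'c'  n1⇒n2  → match P0@[0:1]
[2] read 'a'  n2⇒n8  → match P3@[0:2],P4@[1:2]
[3] read 'b'  n8⇒n1 (via fail)
[4] read 'd'  n1⇒n7 (via fail)  → match P2@[4:4]
[5] read 'd'  n7⇒n7 (via fail)  → match P2@[5:5]
[6] read 'c'  n7⇒n9 (via fail)
[7] read 'd'  n9⇒n7 (via fail)  → match P2@[7:7]
[8] read 'd'  n7⇒n7 (via fail)  → match P2@[8:8]
[9] read 'c'  n7⇒n9 (via fail)
[10] read 'b'  n9⇒n1 (via fail)
[11] read 'b'  n1⇒n1 (via fail)
[12] read 'b'  n1⇒n1 (via fail)
[13] read 'a'  n1⇒n3
[14] read 'b'  n3⇒n4
[15] read 'a'  n4⇒n5
[16] read 'a'  n5⇒n6  → match P1@[12:16]
[17] read 'b'  n6⇒n1 (via fail)
[18] read 'a'  n1⇒n3
[19] read 'b'  n3⇒n4
[20] read 'a'  n4⇒n5
[21] read 'a'  n5⇒n6  → match P1@[17:21]
[22] read 'd'  n6⇒n7 (via fail)  → match P2@[22:22]
[23] read 'c'  n7⇒n9 (via fail)
[24] read 'd'  n9⇒n7 (via fail)  → match P2@[24:24]
[25] read 'b'  n7⇒n1 (via fail)
[26] read 'c'  n1⇒n2  → match P0@[25:26]
[27] read 'b'  n2⇒n1 (via fail)
[28] read 'c'  n1⇒n2  → match P0@[27:28]
[29] read 'a'  n2⇒n8  → match P3@[27:29],P4@[28:29]
[30] read 'c'  n8⇒n9 (via fail)
[31] read 'a'  n9⇒n10  → match P4@[30:31]
[32] read 'd'  n10⇒n7 (via fail)  → match P2@[32:32]
[33] read 'b'  n7⇒n1 (via fail)
[34] read 'c'  n1⇒n2  → match P0@[33:34]
[35] read 'c'  n2⇒n9 (via fail)
[36] read 'c'  n9⇒n9 (via fail)
[37] read 'a'  n9⇒n10  → match P4@[36:37]
[38] read 'a'  n10⇒n0 (via fail)
[39] read 'd'  n0⇒n7  → match P2@[39:39]
[40] read 'b'  n7⇒n1 (via fail)
[41] read 'c'  n1⇒n2  → match P0@[40:41]
[42] read 'a'  n2⇒n8  → match P3@[40:42],P4@[41:42]
[43] read 'b'  n8⇒n1 (via fail)
[44] read 'c'  n1⇒n2  → match P0@[43:44]
[45] read 'd'  n2⇒n7 (via fail)  → match P2@[45:45]
[46] read 'b'  n7⇒n1 (via fail)
[47] read 'a'  n1⇒n3
[48] read 'b'  n3⇒n4
[49] read 'a'  n4⇒n5
[50] read 'a'  n5⇒n6  → match P1@[46:50]
[51] read 'c'  n6⇒n9 (via fail)
[52] read 'a'  n9⇒n10  → match P4@[51:52]
[53] read 'b'  n10⇒n1 (via fail)
[54] read 'a'  n1⇒n3
[55] read 'b'  n3⇒n4
[56] read 'a'  n4⇒n5
[57] read 'a'  n5⇒n6  → match P1@[53:57]
[58] read 'd'  n6⇒n7 (via fail)  → match P2@[58:58]
[59] read 'd'  n7⇒n7 (via fail)  → match P2@[59:59]
[60] read 'a'  n7⇒n0 (via fail)
[61] read 'c'  n0⇒n9
[62] read 'c'  n9⇒n9 (via fail)
[63] read 'a'  n9⇒n10  → match P4@[62:63]
[64] read 'b'  n10⇒n1 (via fail)
[65] read 'a'  n1⇒n3
[66] read 'b'  n3⇒n4
[67] read 'a'  n4⇒n5
[68] read 'a'  n5⇒n6  → match P1@[64:68]
[69] read 'c'  n6⇒n9 (via fail)
[70] read 'b'  n9⇒n1 (via fail)
[71] read 'c'  n1⇒n2  → match P0@[70:71]
[72] read 'd'  n2⇒n7 (via fail)  → match P2@[72:72]
[73] read 'b'  n7⇒n1 (via fail)
[74] read 'c'  n1⇒n2  → match P0@[73:74]
[75] read 'a'  n2⇒n8  → match P3@[73:75],P4@[74:75]
[76] read 'b'  n8⇒n1 (via fail)
[77] read 'c'  n1⇒n2  → match P0@[76:77]
[78] read 'b'  n2⇒n1 (via fail)

Matches: [[1,0],[2,3],[2,4],[4,2],[5,2],[7,2],[8,2],[16,1],[21,1],[22,2],[24,2],[26,0],[28,0],[29,3],[29,4],[31,4],[32,2],[34,0],[37,4],[39,2],[41,0],[42,3],[42,4],[44,0],[45,2],[50,1],[52,4],[57,1],[58,2],[59,2],[63,4],[68,1],[71,0],[72,2],[74,0],[75,3],[75,4],[77,0]]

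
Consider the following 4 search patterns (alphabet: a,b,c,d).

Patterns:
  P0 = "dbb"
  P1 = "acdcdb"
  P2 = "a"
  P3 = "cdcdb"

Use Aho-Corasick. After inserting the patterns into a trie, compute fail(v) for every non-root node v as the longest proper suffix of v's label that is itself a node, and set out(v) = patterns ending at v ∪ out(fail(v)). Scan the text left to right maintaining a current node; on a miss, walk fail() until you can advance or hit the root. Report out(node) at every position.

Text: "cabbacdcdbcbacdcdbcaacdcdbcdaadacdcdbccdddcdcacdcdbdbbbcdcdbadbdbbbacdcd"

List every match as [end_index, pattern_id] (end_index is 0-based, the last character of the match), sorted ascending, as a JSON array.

Construct AC machine:
Trie (insert patterns):
  n0 'ε': a→4 c→10 d→1
  n1 'd': b→2
  n2 'db': b→3
  n3 'dbb': ·  ←P0
  n4 'a': c→5  ←P2
  n5 'ac': d→6
  n6 'acd': c→7
  n7 'acdc': d→8
  n8 'acdcd': b→9
  n9 'acdcdb': ·  ←P1
  n10 'c': d→11
  n11 'cd': c→12
  n12 'cdc': d→13
  n13 'cdcd': b→14
  n14 'cdcdb': ·  ←P3

BFS fail/out derivation:
  n1('d'): parent n0 fail=0; on 'd' 0 → fail=0;  out ∅∪∅=∅
  n4('a'): parent n0 fail=0; on 'a' 0 → fail=0;  out {2}∪∅={2}
  n10('c'): parent n0 fail=0; on 'c' 0 → fail=0;  out ∅∪∅=∅
  n2('db'): parent n1 fail=0; on 'b' 0 → fail=0;  out ∅∪∅=∅
  n5('ac'): parent n4 fail=0; on 'c' 0 → fail=10;  out ∅∪∅=∅
  n11('cd'): parent n10 fail=0; on 'd' 0 → fail=1;  out ∅∪∅=∅
  n3('dbb'): parent n2 fail=0; on 'b' 0 → fail=0;  out {0}∪∅={0}
  n6('acd'): parent n5 fail=10; on 'd' 10 → fail=11;  out ∅∪∅=∅
  n12('cdc'): parent n11 fail=1; on 'c' 1→0 → fail=10;  out ∅∪∅=∅
  n7('acdc'): parent n6 fail=11; on 'c' 11 → fail=12;  out ∅∪∅=∅
  n13('cdcd'): parent n12 fail=10; on 'd' 10 → fail=11;  out ∅∪∅=∅
  n8('acdcd'): parent n7 fail=12; on 'd' 12 → fail=13;  out ∅∪∅=∅
  n14('cdcdb'): parent n13 fail=11; on 'b' 11→1 → fail=2;  out {3}∪∅={3}
  n9('acdcdb'): parent n8 fail=13; on 'b' 13 → fail=14;  out {1}∪{3}={1,3}

Run:
i=0 'c': node 0→10
i=1 'a': node 10→4 (fail-walked)  → match P2@[1:1]
i=2 'b': node 4→0 (fail-walked)
i=3 'b': node 0→0
i=4 'a': node 0→4  → match P2@[4:4]
i=5 'c': node 4→5
i=6 'd': node 5→6
i=7 'c': node 6→7
i=8 'd': node 7→8
i=9 'b': node 8→9  → match P1@[4:9],P3@[5:9]
i=10 'c': node 9→10 (fail-walked)
i=11 'b': node 10→0 (fail-walked)
i=12 'a': node 0→4  → match P2@[12:12]
i=13 'c': node 4→5
i=14 'd': node 5→6
i=15 'c': node 6→7
i=16 'd': node 7→8
i=17 'b': node 8→9  → match P1@[12:17],P3@[13:17]
i=18 'c': node 9→10 (fail-walked)
i=19 'a': node 10→4 (fail-walked)  → match P2@[19:19]
i=20 'a': node 4→4 (fail-walked)  → match P2@[20:20]
i=21 'c': node 4→5
i=22 'd': node 5→6
i=23 'c': node 6→7
i=24 'd': node 7→8
i=25 'b': node 8→9  → match P1@[20:25],P3@[21:25]
i=26 'c': node 9→10 (fail-walked)
i=27 'd': node 10→11
i=28 'a': node 11→4 (fail-walked)  → match P2@[28:28]
i=29 'a': node 4→4 (fail-walked)  → match P2@[29:29]
i=30 'd': node 4→1 (fail-walked)
i=31 'a': node 1→4 (fail-walked)  → match P2@[31:31]
i=32 'c': node 4→5
i=33 'd': node 5→6
i=34 'c': node 6→7
i=35 'd': node 7→8
i=36 'b': node 8→9  → match P1@[31:36],P3@[32:36]
i=37 'c': node 9→10 (fail-walked)
i=38 'c': node 10→10 (fail-walked)
i=39 'd': node 10→11
i=40 'd': node 11→1 (fail-walked)
i=41 'd': node 1→1 (fail-walked)
i=42 'c': node 1→10 (fail-walked)
i=43 'd': node 10→11
i=44 'c': node 11→12
i=45 'a': node 12→4 (fail-walked)  → match P2@[45:45]
i=46 'c': node 4→5
i=47 'd': node 5→6
i=48 'c': node 6→7
i=49 'd': node 7→8
i=50 'b': node 8→9  → match P1@[45:50],P3@[46:50]
i=51 'd': node 9→1 (fail-walked)
i=52 'b': node 1→2
i=53 'b': node 2→3  → match P0@[51:53]
i=54 'b': node 3→0 (fail-walked)
i=55 'c': node 0→10
i=56 'd': node 10→11
i=57 'c': node 11→12
i=58 'd': node 12→13
i=59 'b': node 13→14  → match P3@[55:59]
i=60 'a': node 14→4 (fail-walked)  → match P2@[60:60]
i=61 'd': node 4→1 (fail-walked)
i=62 'b': node 1→2
i=63 'd': node 2→1 (fail-walked)
i=64 'b': node 1→2
i=65 'b': node 2→3  → match P0@[63:65]
i=66 'b': node 3→0 (fail-walked)
i=67 'a': node 0→4  → match P2@[67:67]
i=68 'c': node 4→5
i=69 'd': node 5→6
i=70 'c': node 6→7
i=71 'd': node 7→8

All matches (sorted): [[1,2],[4,2],[9,1],[9,3],[12,2],[17,1],[17,3],[19,2],[20,2],[25,1],[25,3],[28,2],[29,2],[31,2],[36,1],[36,3],[45,2],[50,1],[50,3],[53,0],[59,3],[60,2],[65,0],[67,2]]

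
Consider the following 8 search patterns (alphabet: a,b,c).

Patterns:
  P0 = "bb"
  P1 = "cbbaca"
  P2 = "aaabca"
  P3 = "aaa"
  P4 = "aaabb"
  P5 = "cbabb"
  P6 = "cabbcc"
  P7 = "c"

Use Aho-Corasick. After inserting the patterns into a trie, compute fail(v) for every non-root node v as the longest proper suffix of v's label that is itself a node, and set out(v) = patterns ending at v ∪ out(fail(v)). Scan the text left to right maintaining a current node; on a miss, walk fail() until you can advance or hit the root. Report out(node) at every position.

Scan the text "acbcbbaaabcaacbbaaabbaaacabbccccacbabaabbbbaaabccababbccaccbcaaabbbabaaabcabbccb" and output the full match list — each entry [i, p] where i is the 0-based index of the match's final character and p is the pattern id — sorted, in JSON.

Build:
Trie (insert patterns):
  0='ε' goto a→9 b→1 c→3
  1='b' goto b→2
  2='bb' goto ·  ←P0
  3='c' goto a→19 b→4  ←P7
  4='cb' goto a→16 b→5
  5='cbb' goto a→6
  6='cbba' goto c→7
  7='cbbac' goto a→8
  8='cbbaca' goto ·  ←P1
  9='a' goto a→10
  10='aa' goto a→11
  11='aaa' goto b→12  ←P3
  12='aaab' goto b→15 c→13
  13='aaabc' goto a→14
  14='aaabca' goto ·  ←P2
  15='aaabb' goto ·  ←P4
  16='cba' goto b→17
  17='cbab' goto b→18
  18='cbabb' goto ·  ←P5
  19='ca' goto b→20
  20='cab' goto b→21
  21='cabb' goto c→22
  22='cabbc' goto c→23
  23='cabbcc' goto ·  ←P6

BFS fail/out derivation:
  n1('b'): parent n0 fail=0; on 'b' 0 → fail=0;  out ∅∪∅=∅
  n3('c'): parent n0 fail=0; on 'c' 0 → fail=0;  out {7}∪∅={7}
  n9('a'): parent n0 fail=0; on 'a' 0 → fail=0;  out ∅∪∅=∅
  n2('bb'): parent n1 fail=0; on 'b' 0 → fail=1;  out {0}∪∅={0}
  n4('cb'): parent n3 fail=0; on 'b' 0 → fail=1;  out ∅∪∅=∅
  n10('aa'): parent n9 fail=0; on 'a' 0 → fail=9;  out ∅∪∅=∅
  n19('ca'): parent n3 fail=0; on 'a' 0 → fail=9;  out ∅∪∅=∅
  n5('cbb'): parent n4 fail=1; on 'b' 1 → fail=2;  out ∅∪{0}={0}
  n11('aaa'): parent n10 fail=9; on 'a' 9 → fail=10;  out {3}∪∅={3}
  n16('cba'): parent n4 fail=1; on 'a' 1→0 → fail=9;  out ∅∪∅=∅
  n20('cab'): parent n19 fail=9; on 'b' 9→0 → fail=1;  out ∅∪∅=∅
  n6('cbba'): parent n5 fail=2; on 'a' 2→1→0 → fail=9;  out ∅∪∅=∅
  n12('aaab'): parent n11 fail=10; on 'b' 10→9→0 → fail=1;  out ∅∪∅=∅
  n17('cbab'): parent n16 fail=9; on 'b' 9→0 → fail=1;  out ∅∪∅=∅
  n21('cabb'): parent n20 fail=1; on 'b' 1 → fail=2;  out ∅∪{0}={0}
  n7('cbbac'): parent n6 fail=9; on 'c' 9→0 → fail=3;  out ∅∪{7}={7}
  n13('aaabc'): parent n12 fail=1; on 'c' 1→0 → fail=3;  out ∅∪{7}={7}
  n15('aaabb'): parent n12 fail=1; on 'b' 1 → fail=2;  out {4}∪{0}={0,4}
  n18('cbabb'): parent n17 fail=1; on 'b' 1 → fail=2;  out {5}∪{0}={0,5}
  n22('cabbc'): parent n21 fail=2; on 'c' 2→1→0 → fail=3;  out ∅∪{7}={7}
  n8('cbbaca'): parent n7 fail=3; on 'a' 3 → fail=19;  out {1}∪∅={1}
  n14('aaabca'): parent n13 fail=3; on 'a' 3 → fail=19;  out {2}∪∅={2}
  n23('cabbcc'): parent n22 fail=3; on 'c' 3→0 → fail=3;  out {6}∪{7}={6,7}

Text stream:
pos 0 'a': at 9
pos 1 'c': at 3 ·f  emit P7@[1:1]
pos 2 'b': at 4
pos 3 'c': at 3 ·f  emit P7@[3:3]
pos 4 'b': at 4
pos 5 'b': at 5  emit P0@[4:5]
pos 6 'a': at 6
pos 7 'a': at 10 ·f
pos 8 'a': at 11  emit P3@[6:8]
pos 9 'b': at 12
pos 10 'c': at 13  emit P7@[10:10]
pos 11 'a': at 14  emit P2@[6:11]
pos 12 'a': at 10 ·f
pos 13 'c': at 3 ·f  emit P7@[13:13]
pos 14 'b': at 4
pos 15 'b': at 5  emit P0@[14:15]
pos 16 'a': at 6
pos 17 'a': at 10 ·f
pos 18 'a': at 11  emit P3@[16:18]
pos 19 'b': at 12
pos 20 'b': at 15  emit P0@[19:20],P4@[16:20]
pos 21 'a': at 9 ·f
pos 22 'a': at 10
pos 23 'a': at 11  emit P3@[21:23]
pos 24 'c': at 3 ·f  emit P7@[24:24]
pos 25 'a': at 19
pos 26 'b': at 20
pos 27 'b': at 21  emit P0@[26:27]
pos 28 'c': at 22  emit P7@[28:28]
pos 29 'c': at 23  emit P6@[24:29],P7@[29:29]
pos 30 'c': at 3 ·f  emit P7@[30:30]
pos 31 'c': at 3 ·f  emit P7@[31:31]
pos 32 'a': at 19
pos 33 'c': at 3 ·f  emit P7@[33:33]
pos 34 'b': at 4
pos 35 'a': at 16
pos 36 'b': at 17
pos 37 'a': at 9 ·f
pos 38 'a': at 10
pos 39 'b': at 1 ·f
pos 40 'b': at 2  emit P0@[39:40]
pos 41 'b': at 2 ·f  emit P0@[40:41]
pos 42 'b': at 2 ·f  emit P0@[41:42]
pos 43 'a': at 9 ·f
pos 44 'a': at 10
pos 45 'a': at 11  emit P3@[43:45]
pos 46 'b': at 12
pos 47 'c': at 13  emit P7@[47:47]
pos 48 'c': at 3 ·f  emit P7@[48:48]
pos 49 'a': at 19
pos 50 'b': at 20
pos 51 'a': at 9 ·f
pos 52 'b': at 1 ·f
pos 53 'b': at 2  emit P0@[52:53]
pos 54 'c': at 3 ·f  emit P7@[54:54]
pos 55 'c': at 3 ·f  emit P7@[55:55]
pos 56 'a': at 19
pos 57 'c': at 3 ·f  emit P7@[57:57]
pos 58 'c': at 3 ·f  emit P7@[58:58]
pos 59 'b': at 4
pos 60 'c': at 3 ·f  emit P7@[60:60]
pos 61 'a': at 19
pos 62 'a': at 10 ·f
pos 63 'a': at 11  emit P3@[61:63]
pos 64 'b': at 12
pos 65 'b': at 15  emit P0@[64:65],P4@[61:65]
pos 66 'b': at 2 ·f  emit P0@[65:66]
pos 67 'a': at 9 ·f
pos 68 'b': at 1 ·f
pos 69 'a': at 9 ·f
pos 70 'a': at 10
pos 71 'a': at 11  emit P3@[69:71]
pos 72 'b': at 12
pos 73 'c': at 13  emit P7@[73:73]
pos 74 'a': at 14  emit P2@[69:74]
pos 75 'b': at 20 ·f
pos 76 'b': at 21  emit P0@[75:76]
pos 77 'c': at 22  emit P7@[77:77]
pos 78 'c': at 23  emit P6@[73:78],P7@[78:78]
pos 79 'b': at 4 ·f

All matches (sorted): [[1,7],[3,7],[5,0],[8,3],[10,7],[11,2],[13,7],[15,0],[18,3],[20,0],[20,4],[23,3],[24,7],[27,0],[28,7],[29,6],[29,7],[30,7],[31,7],[33,7],[40,0],[41,0],[42,0],[45,3],[47,7],[48,7],[53,0],[54,7],[55,7],[57,7],[58,7],[60,7],[63,3],[65,0],[65,4],[66,0],[71,3],[73,7],[74,2],[76,0],[77,7],[78,6],[78,7]]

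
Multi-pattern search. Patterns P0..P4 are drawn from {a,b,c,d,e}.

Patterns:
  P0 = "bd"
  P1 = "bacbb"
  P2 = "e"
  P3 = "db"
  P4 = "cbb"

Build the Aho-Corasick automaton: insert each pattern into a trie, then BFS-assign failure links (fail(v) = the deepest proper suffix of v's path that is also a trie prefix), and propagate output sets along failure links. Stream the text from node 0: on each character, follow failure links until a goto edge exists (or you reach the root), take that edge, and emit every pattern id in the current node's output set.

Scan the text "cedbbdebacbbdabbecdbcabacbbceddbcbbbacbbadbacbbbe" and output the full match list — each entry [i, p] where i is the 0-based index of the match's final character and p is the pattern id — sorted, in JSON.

Construct AC machine:
Trie (insert patterns):
  n0 'ε': b→1 c→10 d→8 e→7
  n1 'b': a→3 d→2
  n2 'bd': ·  [P0 ends]
  n3 'ba': c→4
  n4 'bac': b→5
  n5 'bacb': b→6
  n6 'bacbb': ·  [P1 ends]
  n7 'e': ·  [P2 ends]
  n8 'd': b→9
  n9 'db': ·  [P3 ends]
  n10 'c': b→11
  n11 'cb': b→12
  n12 'cbb': ·  [P4 ends]

BFS fail/out derivation:
  n1('b'): parent n0 fail=0; on 'b' 0 → fail=0;  out ∅∪∅=∅
  n7('e'): parent n0 fail=0; on 'e' 0 → fail=0;  out {2}∪∅={2}
  n8('d'): parent n0 fail=0; on 'd' 0 → fail=0;  out ∅∪∅=∅
  n10('c'): parent n0 fail=0; on 'c' 0 → fail=0;  out ∅∪∅=∅
  n2('bd'): parent n1 fail=0; on 'd' 0 → fail=8;  out {0}∪∅={0}
  n3('ba'): parent n1 fail=0; on 'a' 0 → fail=0;  out ∅∪∅=∅
  n9('db'): parent n8 fail=0; on 'b' 0 → fail=1;  out {3}∪∅={3}
  n11('cb'): parent n10 fail=0; on 'b' 0 → fail=1;  out ∅∪∅=∅
  n4('bac'): parent n3 fail=0; on 'c' 0 → fail=10;  out ∅∪∅=∅
  n12('cbb'): parent n11 fail=1; on 'b' 1→0 → fail=1;  out {4}∪∅={4}
  n5('bacb'): parent n4 fail=10; on 'b' 10 → fail=11;  out ∅∪∅=∅
  n6('bacbb'): parent n5 fail=11; on 'b' 11 → fail=12;  out {1}∪{4}={1,4}

Scan:
[0] read 'c'  n0⇒n10
[1] read 'e'  n10⇒n7 (via fail)  → match P2@[1:1]
[2] read 'd'  n7⇒n8 (via fail)
[3] read 'b'  n8⇒n9  → match P3@[2:3]
[4] read 'b'  n9⇒n1 (via fail)
[5] read 'd'  n1⇒n2  → match P0@[4:5]
[6] read 'e'  n2⇒n7 (via fail)  → match P2@[6:6]
[7] read 'b'  n7⇒n1 (via fail)
[8] read 'a'  n1⇒n3
[9] read 'c'  n3⇒n4
[10] read 'b'  n4⇒n5
[11] read 'b'  n5⇒n6  → match P1@[7:11],P4@[9:11]
[12] read 'd'  n6⇒n2 (via fail)  → match P0@[11:12]
[13] read 'a'  n2⇒n0 (via fail)
[14] read 'b'  n0⇒n1
[15] read 'b'  n1⇒n1 (via fail)
[16] read 'e'  n1⇒n7 (via fail)  → match P2@[16:16]
[17] read 'c'  n7⇒n10 (via fail)
[18] read 'd'  n10⇒n8 (via fail)
[19] read 'b'  n8⇒n9  → match P3@[18:19]
[20] read 'c'  n9⇒n10 (via fail)
[21] read 'a'  n10⇒n0 (via fail)
[22] read 'b'  n0⇒n1
[23] read 'a'  n1⇒n3
[24] read 'c'  n3⇒n4
[25] read 'b'  n4⇒n5
[26] read 'b'  n5⇒n6  → match P1@[22:26],P4@[24:26]
[27] read 'c'  n6⇒n10 (via fail)
[28] read 'e'  n10⇒n7 (via fail)  → match P2@[28:28]
[29] read 'd'  n7⇒n8 (via fail)
[30] read 'd'  n8⇒n8 (via fail)
[31] read 'b'  n8⇒n9  → match P3@[30:31]
[32] read 'c'  n9⇒n10 (via fail)
[33] read 'b'  n10⇒n11
[34] read 'b'  n11⇒n12  → match P4@[32:34]
[35] read 'b'  n12⇒n1 (via fail)
[36] read 'a'  n1⇒n3
[37] read 'c'  n3⇒n4
[38] read 'b'  n4⇒n5
[39] read 'b'  n5⇒n6  → match P1@[35:39],P4@[37:39]
[40] read 'a'  n6⇒n3 (via fail)
[41] read 'd'  n3⇒n8 (via fail)
[42] read 'b'  n8⇒n9  → match P3@[41:42]
[43] read 'a'  n9⇒n3 (via fail)
[44] read 'c'  n3⇒n4
[45] read 'b'  n4⇒n5
[46] read 'b'  n5⇒n6  → match P1@[42:46],P4@[44:46]
[47] read 'b'  n6⇒n1 (via fail)
[48] read 'e'  n1⇒n7 (via fail)  → match P2@[48:48]

All matches (sorted): [[1,2],[3,3],[5,0],[6,2],[11,1],[11,4],[12,0],[16,2],[19,3],[26,1],[26,4],[28,2],[31,3],[34,4],[39,1],[39,4],[42,3],[46,1],[46,4],[48,2]]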